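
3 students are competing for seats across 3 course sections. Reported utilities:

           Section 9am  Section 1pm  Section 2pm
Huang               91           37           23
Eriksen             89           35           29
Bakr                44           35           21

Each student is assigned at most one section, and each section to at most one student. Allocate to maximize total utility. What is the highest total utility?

Optimal: Huang→Section 9am (91 points), Eriksen→Section 2pm (29 points), Bakr→Section 1pm (35 points) — total 91+29+35 = 155 points.
Max-entry greedy (repeatedly take the single best remaining cell) gives 147 points, worse by 8.
Next-best assignment: Huang→Section 9am, Eriksen→Section 1pm, Bakr→Section 2pm = 147 points.
Swapping Huang↔Eriksen (Huang→Section 2pm 23 points, Eriksen→Section 9am 89 points) loses 8.

Max total: 155 points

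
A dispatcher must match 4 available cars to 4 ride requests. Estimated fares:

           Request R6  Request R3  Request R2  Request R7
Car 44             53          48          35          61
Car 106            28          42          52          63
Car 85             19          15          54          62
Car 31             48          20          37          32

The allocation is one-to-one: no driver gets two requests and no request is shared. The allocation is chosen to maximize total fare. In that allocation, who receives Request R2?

Car 85 receives Request R2.

Optimal: Car 44→Request R3 ($48), Car 106→Request R7 ($63), Car 85→Request R2 ($54), Car 31→Request R6 ($48) — total 48+63+54+48 = $213.
Every other assignment is strictly worse.
Car 85's own top request is Request R7 ($62), but forcing Car 85→Request R7 and reassigning the rest optimally gives only $210 — worse by 3.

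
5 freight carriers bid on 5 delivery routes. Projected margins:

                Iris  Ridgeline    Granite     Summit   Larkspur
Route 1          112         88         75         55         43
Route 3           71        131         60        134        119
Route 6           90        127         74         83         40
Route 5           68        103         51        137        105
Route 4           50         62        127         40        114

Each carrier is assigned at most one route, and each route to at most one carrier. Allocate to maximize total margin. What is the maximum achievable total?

Maximum total: $622k

Optimal: Iris→Route 1 ($112k), Ridgeline→Route 6 ($127k), Granite→Route 4 ($127k), Summit→Route 5 ($137k), Larkspur→Route 3 ($119k) — total 112+127+127+137+119 = $622k.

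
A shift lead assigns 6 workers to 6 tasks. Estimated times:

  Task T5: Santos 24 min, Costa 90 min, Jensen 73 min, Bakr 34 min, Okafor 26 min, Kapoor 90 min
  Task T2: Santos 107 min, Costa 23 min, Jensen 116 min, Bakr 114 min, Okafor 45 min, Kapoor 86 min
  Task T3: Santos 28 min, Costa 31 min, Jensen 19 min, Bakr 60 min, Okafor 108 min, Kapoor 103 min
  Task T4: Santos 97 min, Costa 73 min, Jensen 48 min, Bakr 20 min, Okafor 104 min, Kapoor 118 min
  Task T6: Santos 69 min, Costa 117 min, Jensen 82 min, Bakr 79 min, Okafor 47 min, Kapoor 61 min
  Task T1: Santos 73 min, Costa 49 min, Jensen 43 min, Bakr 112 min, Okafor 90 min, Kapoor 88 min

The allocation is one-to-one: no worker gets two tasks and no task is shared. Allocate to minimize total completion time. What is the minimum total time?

This is a one-to-one assignment (minimum-cost bipartite matching).
Optimal: Santos→Task T3 (28 min), Costa→Task T2 (23 min), Jensen→Task T1 (43 min), Bakr→Task T4 (20 min), Okafor→Task T5 (26 min), Kapoor→Task T6 (61 min) — total 28+23+43+20+26+61 = 201 min.
Row-greedy (each worker in turn takes its cheapest remaining task) gives 221 min, worse by 20.
Every other assignment is strictly worse.

Minimum total: 201 min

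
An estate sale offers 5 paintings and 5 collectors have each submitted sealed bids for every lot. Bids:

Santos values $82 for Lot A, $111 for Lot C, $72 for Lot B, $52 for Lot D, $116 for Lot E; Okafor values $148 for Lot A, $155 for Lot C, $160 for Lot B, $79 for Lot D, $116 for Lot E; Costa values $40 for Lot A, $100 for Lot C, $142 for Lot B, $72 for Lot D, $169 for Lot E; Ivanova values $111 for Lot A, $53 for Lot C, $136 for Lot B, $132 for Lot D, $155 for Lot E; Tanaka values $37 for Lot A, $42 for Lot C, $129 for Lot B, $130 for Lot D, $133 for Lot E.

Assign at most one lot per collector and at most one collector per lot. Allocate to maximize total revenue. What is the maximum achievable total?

This is a one-to-one assignment (maximum-weight bipartite matching).
Optimal: Santos→Lot C ($111), Okafor→Lot A ($148), Costa→Lot E ($169), Ivanova→Lot B ($136), Tanaka→Lot D ($130) — total 111+148+169+136+130 = $694.
Checked against all permutations: $694 is optimal.

Max total: $694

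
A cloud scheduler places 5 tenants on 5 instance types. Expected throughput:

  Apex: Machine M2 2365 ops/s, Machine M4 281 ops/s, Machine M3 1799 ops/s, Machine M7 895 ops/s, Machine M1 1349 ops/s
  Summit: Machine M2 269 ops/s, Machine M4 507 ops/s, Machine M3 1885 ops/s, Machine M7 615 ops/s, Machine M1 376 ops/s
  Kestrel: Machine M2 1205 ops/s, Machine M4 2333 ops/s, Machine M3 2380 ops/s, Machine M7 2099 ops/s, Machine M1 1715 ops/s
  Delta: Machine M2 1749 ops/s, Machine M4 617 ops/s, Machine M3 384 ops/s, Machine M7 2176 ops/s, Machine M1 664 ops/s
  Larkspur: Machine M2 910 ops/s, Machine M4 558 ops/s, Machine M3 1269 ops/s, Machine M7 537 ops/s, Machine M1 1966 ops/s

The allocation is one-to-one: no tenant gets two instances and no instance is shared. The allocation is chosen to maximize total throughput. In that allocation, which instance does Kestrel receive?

Kestrel receives Machine M4.

Optimal: Apex→Machine M2 (2365 ops/s), Summit→Machine M3 (1885 ops/s), Kestrel→Machine M4 (2333 ops/s), Delta→Machine M7 (2176 ops/s), Larkspur→Machine M1 (1966 ops/s) — total 2365+1885+2333+2176+1966 = 10725 ops/s.
Max-entry greedy (repeatedly take the single best remaining cell) gives 9394 ops/s, worse by 1331.
Kestrel's own top instance is Machine M3 (2380 ops/s), but forcing Kestrel→Machine M3 and reassigning the rest optimally gives only 9394 ops/s — worse by 1331.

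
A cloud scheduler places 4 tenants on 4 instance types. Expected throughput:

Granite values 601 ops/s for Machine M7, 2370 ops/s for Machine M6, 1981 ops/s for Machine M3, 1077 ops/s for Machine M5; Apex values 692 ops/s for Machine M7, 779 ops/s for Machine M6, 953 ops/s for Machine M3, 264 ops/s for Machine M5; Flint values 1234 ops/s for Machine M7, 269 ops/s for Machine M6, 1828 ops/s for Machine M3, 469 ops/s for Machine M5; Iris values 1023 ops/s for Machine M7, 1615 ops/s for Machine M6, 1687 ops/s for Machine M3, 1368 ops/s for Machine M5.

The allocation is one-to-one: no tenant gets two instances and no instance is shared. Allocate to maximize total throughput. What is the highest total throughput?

Max total: 6258 ops/s

Optimal: Granite→Machine M6 (2370 ops/s), Apex→Machine M7 (692 ops/s), Flint→Machine M3 (1828 ops/s), Iris→Machine M5 (1368 ops/s) — total 2370+692+1828+1368 = 6258 ops/s.
Column-greedy (each instance in turn goes to its best remaining tenant) gives 5555 ops/s, worse by 703.
Swapping Iris↔Granite (Iris→Machine M6 1615 ops/s, Granite→Machine M5 1077 ops/s) loses 1046.
Every other assignment is strictly worse.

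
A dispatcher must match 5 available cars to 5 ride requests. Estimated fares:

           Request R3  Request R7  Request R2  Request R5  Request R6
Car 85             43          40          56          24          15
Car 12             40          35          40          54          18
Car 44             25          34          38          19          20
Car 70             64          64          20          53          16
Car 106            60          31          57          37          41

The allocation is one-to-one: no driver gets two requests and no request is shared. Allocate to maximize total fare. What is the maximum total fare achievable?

Maximum total: $254

This is a one-to-one assignment (maximum-weight bipartite matching).
Optimal: Car 85→Request R2 ($56), Car 12→Request R5 ($54), Car 44→Request R6 ($20), Car 70→Request R7 ($64), Car 106→Request R3 ($60) — total 56+54+20+64+60 = $254.
Row-greedy (each driver in turn takes its best remaining request) gives $249, worse by 5.
Next-best assignment: Car 85→Request R2, Car 12→Request R5, Car 44→Request R7, Car 70→Request R3, Car 106→Request R6 = $249.
Swapping Car 106↔Car 70 (Car 106→Request R7 $31, Car 70→Request R3 $64) loses 29.
No other one-to-one assignment exceeds $254.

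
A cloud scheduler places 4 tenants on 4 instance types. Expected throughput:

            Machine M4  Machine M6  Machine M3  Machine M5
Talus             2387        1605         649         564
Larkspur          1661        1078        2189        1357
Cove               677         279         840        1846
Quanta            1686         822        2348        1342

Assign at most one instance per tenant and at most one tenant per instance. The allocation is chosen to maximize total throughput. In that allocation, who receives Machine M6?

Optimal: Talus→Machine M4 (2387 ops/s), Larkspur→Machine M6 (1078 ops/s), Cove→Machine M5 (1846 ops/s), Quanta→Machine M3 (2348 ops/s) — total 2387+1078+1846+2348 = 7659 ops/s.
Row-greedy (each tenant in turn takes its best remaining instance) gives 7244 ops/s, worse by 415.
Swapping Talus↔Quanta (Talus→Machine M3 649 ops/s, Quanta→Machine M4 1686 ops/s) loses 2400.
Every other assignment is strictly worse.
Larkspur's own top instance is Machine M3 (2189 ops/s), but forcing Larkspur→Machine M3 and reassigning the rest optimally gives only 7326 ops/s — worse by 333.

Larkspur receives Machine M6.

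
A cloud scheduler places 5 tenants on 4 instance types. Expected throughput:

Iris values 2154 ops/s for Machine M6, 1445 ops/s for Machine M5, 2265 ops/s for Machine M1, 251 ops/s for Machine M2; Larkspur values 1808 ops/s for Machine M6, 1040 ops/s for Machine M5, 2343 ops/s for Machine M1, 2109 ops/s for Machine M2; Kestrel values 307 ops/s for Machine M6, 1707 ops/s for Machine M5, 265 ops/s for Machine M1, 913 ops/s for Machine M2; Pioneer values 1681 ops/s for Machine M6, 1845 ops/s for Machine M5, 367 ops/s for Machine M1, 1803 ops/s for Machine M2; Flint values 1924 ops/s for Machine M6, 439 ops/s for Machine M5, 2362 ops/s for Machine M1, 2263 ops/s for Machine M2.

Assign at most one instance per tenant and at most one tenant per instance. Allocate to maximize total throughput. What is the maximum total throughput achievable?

Maximum total: 8605 ops/s

Optimal: Iris→Machine M6 (2154 ops/s), Pioneer→Machine M5 (1845 ops/s), Larkspur→Machine M1 (2343 ops/s), Flint→Machine M2 (2263 ops/s) — total 2154+1845+2343+2263 = 8605 ops/s.
Column-greedy (each instance in turn goes to its best remaining tenant) gives 8470 ops/s, worse by 135.
Next-best assignment: Iris→Machine M6, Pioneer→Machine M5, Flint→Machine M1, Larkspur→Machine M2 = 8470 ops/s.
No other one-to-one assignment exceeds 8605 ops/s.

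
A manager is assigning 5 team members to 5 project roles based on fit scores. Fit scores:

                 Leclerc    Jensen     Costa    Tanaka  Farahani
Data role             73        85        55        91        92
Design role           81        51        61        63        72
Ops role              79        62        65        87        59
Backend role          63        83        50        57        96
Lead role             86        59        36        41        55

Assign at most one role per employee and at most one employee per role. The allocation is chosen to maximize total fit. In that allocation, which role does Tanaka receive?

Optimal: Leclerc→Lead role (86 pts), Jensen→Data role (85 pts), Costa→Design role (61 pts), Tanaka→Ops role (87 pts), Farahani→Backend role (96 pts) — total 86+85+61+87+96 = 415 pts.
Row-greedy (each employee in turn takes its best remaining role) gives 395 pts, worse by 20.
Next-best assignment: Leclerc→Lead role, Jensen→Backend role, Costa→Design role, Tanaka→Ops role, Farahani→Data role = 409 pts.
Checked against all permutations: 415 pts is optimal.
Tanaka's own top role is Data role (91 pts), but forcing Tanaka→Data role and reassigning the rest optimally gives only 397 pts — worse by 18.

Tanaka receives Ops role.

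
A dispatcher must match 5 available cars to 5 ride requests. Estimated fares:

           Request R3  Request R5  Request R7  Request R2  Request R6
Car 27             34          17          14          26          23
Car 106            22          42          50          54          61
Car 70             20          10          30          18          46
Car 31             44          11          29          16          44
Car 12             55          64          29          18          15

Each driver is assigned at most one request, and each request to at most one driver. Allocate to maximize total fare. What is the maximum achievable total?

This is a one-to-one assignment (maximum-weight bipartite matching).
Optimal: Car 27→Request R2 ($26), Car 106→Request R7 ($50), Car 70→Request R6 ($46), Car 31→Request R3 ($44), Car 12→Request R5 ($64) — total 26+50+46+44+64 = $230.
Max-entry greedy (repeatedly take the single best remaining cell) gives $225, worse by 5.
Next-best assignment: Car 27→Request R3, Car 106→Request R2, Car 70→Request R6, Car 31→Request R7, Car 12→Request R5 = $227.
Swapping Car 12↔Car 106 (Car 12→Request R7 $29, Car 106→Request R5 $42) loses 43.

Maximum total: $230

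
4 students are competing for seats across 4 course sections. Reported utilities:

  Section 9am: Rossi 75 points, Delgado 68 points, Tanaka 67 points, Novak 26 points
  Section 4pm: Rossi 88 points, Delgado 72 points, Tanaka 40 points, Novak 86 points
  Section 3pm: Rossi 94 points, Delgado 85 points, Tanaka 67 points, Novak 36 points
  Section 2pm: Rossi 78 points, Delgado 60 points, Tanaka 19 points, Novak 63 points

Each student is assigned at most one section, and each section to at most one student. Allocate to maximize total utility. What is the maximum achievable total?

This is the linear assignment problem.
Optimal: Rossi→Section 2pm (78 points), Delgado→Section 3pm (85 points), Tanaka→Section 9am (67 points), Novak→Section 4pm (86 points) — total 78+85+67+86 = 316 points.
Max-entry greedy (repeatedly take the single best remaining cell) gives 267 points, worse by 49.
Swapping Novak↔Tanaka (Novak→Section 9am 26 points, Tanaka→Section 4pm 40 points) loses 87.
No other one-to-one assignment exceeds 316 points.

Maximum total: 316 points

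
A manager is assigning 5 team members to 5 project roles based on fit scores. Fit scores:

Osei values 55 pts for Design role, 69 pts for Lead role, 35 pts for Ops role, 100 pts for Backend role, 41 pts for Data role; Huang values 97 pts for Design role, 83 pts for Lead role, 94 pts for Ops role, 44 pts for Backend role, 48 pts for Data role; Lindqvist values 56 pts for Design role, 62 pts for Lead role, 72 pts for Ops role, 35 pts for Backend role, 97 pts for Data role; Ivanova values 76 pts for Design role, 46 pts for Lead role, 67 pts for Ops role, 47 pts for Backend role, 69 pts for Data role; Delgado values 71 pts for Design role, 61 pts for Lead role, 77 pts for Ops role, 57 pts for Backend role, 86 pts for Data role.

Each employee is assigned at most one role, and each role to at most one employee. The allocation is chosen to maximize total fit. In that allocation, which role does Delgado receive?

Treat this as an assignment problem: match each employee to one role.
Optimal: Osei→Backend role (100 pts), Huang→Lead role (83 pts), Lindqvist→Data role (97 pts), Ivanova→Design role (76 pts), Delgado→Ops role (77 pts) — total 100+83+97+76+77 = 433 pts.
Row-greedy (each employee in turn takes its best remaining role) gives 422 pts, worse by 11.
Next-best assignment: Osei→Backend role, Huang→Ops role, Lindqvist→Data role, Ivanova→Design role, Delgado→Lead role = 428 pts.
Swapping Osei↔Delgado (Osei→Ops role 35 pts, Delgado→Backend role 57 pts) loses 85.
Delgado's own top role is Data role (86 pts), but forcing Delgado→Data role and reassigning the rest optimally gives only 418 pts — worse by 15.

Delgado receives Ops role.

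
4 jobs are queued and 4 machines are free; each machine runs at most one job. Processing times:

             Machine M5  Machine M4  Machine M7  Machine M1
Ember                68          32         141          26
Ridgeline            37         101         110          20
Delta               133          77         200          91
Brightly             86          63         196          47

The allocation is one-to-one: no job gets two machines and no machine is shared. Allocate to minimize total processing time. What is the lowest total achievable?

Minimum total: 299 min

Treat this as an assignment problem: match each job to one machine.
Optimal: Ember→Machine M1 (26 min), Ridgeline→Machine M7 (110 min), Delta→Machine M4 (77 min), Brightly→Machine M5 (86 min) — total 26+110+77+86 = 299 min.
Row-greedy (each job in turn takes its cheapest remaining machine) gives 336 min, worse by 37.
Next-best assignment: Ember→Machine M5, Ridgeline→Machine M7, Delta→Machine M4, Brightly→Machine M1 = 302 min.
Swapping Delta↔Ridgeline (Delta→Machine M7 200 min, Ridgeline→Machine M4 101 min) adds 114.
Checked against all permutations: 299 min is optimal.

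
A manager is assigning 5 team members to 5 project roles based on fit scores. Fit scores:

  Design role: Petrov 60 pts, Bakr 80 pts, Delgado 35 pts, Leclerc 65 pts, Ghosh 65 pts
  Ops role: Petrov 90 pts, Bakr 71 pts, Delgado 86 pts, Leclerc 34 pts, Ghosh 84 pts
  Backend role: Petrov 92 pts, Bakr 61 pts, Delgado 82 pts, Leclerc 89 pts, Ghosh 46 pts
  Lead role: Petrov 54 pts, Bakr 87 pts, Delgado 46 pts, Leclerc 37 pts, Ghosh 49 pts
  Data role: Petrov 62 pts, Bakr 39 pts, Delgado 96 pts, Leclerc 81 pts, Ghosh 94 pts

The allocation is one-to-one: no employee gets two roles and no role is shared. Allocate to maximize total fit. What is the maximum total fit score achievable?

Maximum total: 427 pts

Optimal: Petrov→Ops role (90 pts), Bakr→Lead role (87 pts), Delgado→Data role (96 pts), Leclerc→Backend role (89 pts), Ghosh→Design role (65 pts) — total 90+87+96+89+65 = 427 pts.
Column-greedy (each role in turn goes to its best remaining employee) gives 404 pts, worse by 23.
Next-best assignment: Petrov→Backend role, Bakr→Lead role, Delgado→Ops role, Leclerc→Design role, Ghosh→Data role = 424 pts.
Checked against all permutations: 427 pts is optimal.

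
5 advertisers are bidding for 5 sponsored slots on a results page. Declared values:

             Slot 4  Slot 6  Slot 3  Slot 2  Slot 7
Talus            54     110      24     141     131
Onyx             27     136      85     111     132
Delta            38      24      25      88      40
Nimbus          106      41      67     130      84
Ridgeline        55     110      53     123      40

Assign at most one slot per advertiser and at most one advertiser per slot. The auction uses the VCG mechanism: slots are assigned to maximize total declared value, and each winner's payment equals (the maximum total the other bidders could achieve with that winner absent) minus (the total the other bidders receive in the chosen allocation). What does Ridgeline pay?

Ridgeline pays $63.

Efficient allocation: Talus→Slot 7 ($131), Onyx→Slot 6 ($136), Delta→Slot 3 ($25), Nimbus→Slot 4 ($106), Ridgeline→Slot 2 ($123); total welfare W = $521.
Ridgeline receives Slot 2 at value $123, so the others get W − 123 = $398.
Without Ridgeline: best allocation of the remaining 4 bidders over all 5 slots is Talus→Slot 7 ($131), Onyx→Slot 6 ($136), Delta→Slot 2 ($88), Nimbus→Slot 4 ($106), total $461.
VCG payment = (others' best without Ridgeline) − (others' welfare with Ridgeline) = 461 − 398 = $63.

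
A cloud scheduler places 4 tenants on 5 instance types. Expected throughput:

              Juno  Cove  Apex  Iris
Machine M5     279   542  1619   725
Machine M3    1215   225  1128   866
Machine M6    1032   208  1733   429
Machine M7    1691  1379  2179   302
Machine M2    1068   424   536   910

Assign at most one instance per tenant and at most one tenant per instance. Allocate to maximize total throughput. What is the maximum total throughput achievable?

Treat this as an assignment problem: match each tenant to one instance.
Optimal: Juno→Machine M3 (1215 ops/s), Cove→Machine M7 (1379 ops/s), Apex→Machine M6 (1733 ops/s), Iris→Machine M2 (910 ops/s) — total 1215+1379+1733+910 = 5237 ops/s.
Row-greedy (each tenant in turn takes its best remaining instance) gives 4876 ops/s, worse by 361.
Next-best assignment: Juno→Machine M3, Cove→Machine M7, Apex→Machine M5, Iris→Machine M2 = 5123 ops/s.

Max total: 5237 ops/s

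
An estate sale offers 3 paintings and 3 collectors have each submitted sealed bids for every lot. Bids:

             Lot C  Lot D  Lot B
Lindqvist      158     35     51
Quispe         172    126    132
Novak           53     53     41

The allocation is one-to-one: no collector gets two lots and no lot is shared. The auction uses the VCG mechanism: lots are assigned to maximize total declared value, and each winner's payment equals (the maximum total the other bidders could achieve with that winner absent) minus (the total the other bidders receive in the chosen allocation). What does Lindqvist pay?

Efficient allocation: Lindqvist→Lot C ($158), Quispe→Lot B ($132), Novak→Lot D ($53); total welfare W = $343.
Lindqvist receives Lot C at value $158, so the others get W − 158 = $185.
Without Lindqvist: best allocation of the remaining 2 bidders over all 3 lots is Quispe→Lot C ($172), Novak→Lot D ($53), total $225.
VCG payment = (others' best without Lindqvist) − (others' welfare with Lindqvist) = 225 − 185 = $40.

Lindqvist pays $40.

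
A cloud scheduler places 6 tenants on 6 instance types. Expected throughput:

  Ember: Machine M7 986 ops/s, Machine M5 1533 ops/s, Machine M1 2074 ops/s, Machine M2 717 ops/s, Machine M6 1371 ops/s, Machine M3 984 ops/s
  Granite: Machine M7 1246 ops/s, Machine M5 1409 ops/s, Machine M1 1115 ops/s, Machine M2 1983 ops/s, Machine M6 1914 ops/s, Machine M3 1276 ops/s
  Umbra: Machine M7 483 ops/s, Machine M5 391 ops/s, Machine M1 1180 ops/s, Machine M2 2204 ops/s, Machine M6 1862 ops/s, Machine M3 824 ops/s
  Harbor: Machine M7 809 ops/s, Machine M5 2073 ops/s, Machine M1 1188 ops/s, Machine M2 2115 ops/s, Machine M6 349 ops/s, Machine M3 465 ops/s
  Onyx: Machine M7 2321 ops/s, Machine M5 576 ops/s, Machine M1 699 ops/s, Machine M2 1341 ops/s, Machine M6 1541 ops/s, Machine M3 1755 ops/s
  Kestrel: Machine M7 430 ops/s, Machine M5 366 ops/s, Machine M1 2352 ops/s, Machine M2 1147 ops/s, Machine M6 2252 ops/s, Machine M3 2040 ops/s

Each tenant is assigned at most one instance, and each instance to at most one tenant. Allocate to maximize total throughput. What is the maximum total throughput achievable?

Maximum total: 12626 ops/s

Optimal: Ember→Machine M1 (2074 ops/s), Granite→Machine M6 (1914 ops/s), Umbra→Machine M2 (2204 ops/s), Harbor→Machine M5 (2073 ops/s), Onyx→Machine M7 (2321 ops/s), Kestrel→Machine M3 (2040 ops/s) — total 2074+1914+2204+2073+2321+2040 = 12626 ops/s.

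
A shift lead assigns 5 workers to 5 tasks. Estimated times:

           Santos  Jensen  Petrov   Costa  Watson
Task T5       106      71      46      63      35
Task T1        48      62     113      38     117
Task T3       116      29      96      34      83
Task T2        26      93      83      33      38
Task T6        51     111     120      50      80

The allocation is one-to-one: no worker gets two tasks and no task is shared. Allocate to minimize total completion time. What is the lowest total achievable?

This is a one-to-one assignment (minimum-cost bipartite matching).
Optimal: Santos→Task T6 (51 min), Jensen→Task T3 (29 min), Petrov→Task T5 (46 min), Costa→Task T1 (38 min), Watson→Task T2 (38 min) — total 51+29+46+38+38 = 202 min.
Min-entry greedy (repeatedly take the single cheapest remaining cell) gives 248 min, worse by 46.
Next-best assignment: Santos→Task T1, Jensen→Task T3, Petrov→Task T5, Costa→Task T6, Watson→Task T2 = 211 min.

Minimum total: 202 min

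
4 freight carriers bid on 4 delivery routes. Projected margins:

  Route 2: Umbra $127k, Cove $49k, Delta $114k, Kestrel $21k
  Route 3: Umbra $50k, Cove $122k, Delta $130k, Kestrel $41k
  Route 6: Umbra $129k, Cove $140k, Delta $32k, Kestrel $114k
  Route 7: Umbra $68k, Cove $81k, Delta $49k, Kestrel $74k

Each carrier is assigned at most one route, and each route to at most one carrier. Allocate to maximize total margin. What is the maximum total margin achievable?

Optimal: Umbra→Route 2 ($127k), Cove→Route 6 ($140k), Delta→Route 3 ($130k), Kestrel→Route 7 ($74k) — total 127+140+130+74 = $471k.
Row-greedy (each carrier in turn takes its best remaining route) gives $439k, worse by 32.
Next-best assignment: Umbra→Route 2, Cove→Route 7, Delta→Route 3, Kestrel→Route 6 = $452k.
Swapping Kestrel↔Umbra (Kestrel→Route 2 $21k, Umbra→Route 7 $68k) loses 112.
No other one-to-one assignment exceeds $471k.

Max total: $471k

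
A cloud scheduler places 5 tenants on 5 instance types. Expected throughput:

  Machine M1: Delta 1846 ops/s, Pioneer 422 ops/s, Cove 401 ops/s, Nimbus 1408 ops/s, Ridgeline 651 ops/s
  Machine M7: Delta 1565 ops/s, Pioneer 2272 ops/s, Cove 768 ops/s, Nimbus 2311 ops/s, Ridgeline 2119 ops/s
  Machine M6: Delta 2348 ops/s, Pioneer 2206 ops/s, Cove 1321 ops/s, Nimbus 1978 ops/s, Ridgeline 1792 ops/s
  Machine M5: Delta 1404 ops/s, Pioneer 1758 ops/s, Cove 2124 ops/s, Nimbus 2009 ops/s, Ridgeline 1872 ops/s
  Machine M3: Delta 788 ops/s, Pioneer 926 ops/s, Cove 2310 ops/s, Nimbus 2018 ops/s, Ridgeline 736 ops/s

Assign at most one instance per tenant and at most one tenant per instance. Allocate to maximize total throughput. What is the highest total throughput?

This is a one-to-one assignment (maximum-weight bipartite matching).
Optimal: Delta→Machine M1 (1846 ops/s), Pioneer→Machine M6 (2206 ops/s), Cove→Machine M3 (2310 ops/s), Nimbus→Machine M7 (2311 ops/s), Ridgeline→Machine M5 (1872 ops/s) — total 1846+2206+2310+2311+1872 = 10545 ops/s.
Column-greedy (each instance in turn goes to its best remaining tenant) gives 9223 ops/s, worse by 1322.
Next-best assignment: Delta→Machine M1, Pioneer→Machine M6, Cove→Machine M3, Nimbus→Machine M5, Ridgeline→Machine M7 = 10490 ops/s.

Max total: 10545 ops/s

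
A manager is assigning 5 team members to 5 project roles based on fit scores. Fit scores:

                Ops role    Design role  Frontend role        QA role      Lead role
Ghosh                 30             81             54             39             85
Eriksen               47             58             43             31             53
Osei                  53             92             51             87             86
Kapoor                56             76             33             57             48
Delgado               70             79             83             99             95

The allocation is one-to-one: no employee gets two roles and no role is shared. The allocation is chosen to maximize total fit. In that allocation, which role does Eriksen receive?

Eriksen receives Ops role.

Treat this as an assignment problem: match each employee to one role.
Optimal: Ghosh→Lead role (85 pts), Eriksen→Ops role (47 pts), Osei→QA role (87 pts), Kapoor→Design role (76 pts), Delgado→Frontend role (83 pts) — total 85+47+87+76+83 = 378 pts.
Column-greedy (each role in turn goes to its best remaining employee) gives 326 pts, worse by 52.
No other one-to-one assignment exceeds 378 pts.
Eriksen's own top role is Design role (58 pts), but forcing Eriksen→Design role and reassigning the rest optimally gives only 369 pts — worse by 9.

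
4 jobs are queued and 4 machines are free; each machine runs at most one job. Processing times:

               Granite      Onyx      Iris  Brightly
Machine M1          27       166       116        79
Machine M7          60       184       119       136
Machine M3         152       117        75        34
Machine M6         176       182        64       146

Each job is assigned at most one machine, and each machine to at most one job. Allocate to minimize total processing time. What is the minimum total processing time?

Optimal: Granite→Machine M1 (27 min), Onyx→Machine M7 (184 min), Iris→Machine M6 (64 min), Brightly→Machine M3 (34 min) — total 27+184+64+34 = 309 min.
No other one-to-one assignment undercuts 309 min.

Minimum total: 309 min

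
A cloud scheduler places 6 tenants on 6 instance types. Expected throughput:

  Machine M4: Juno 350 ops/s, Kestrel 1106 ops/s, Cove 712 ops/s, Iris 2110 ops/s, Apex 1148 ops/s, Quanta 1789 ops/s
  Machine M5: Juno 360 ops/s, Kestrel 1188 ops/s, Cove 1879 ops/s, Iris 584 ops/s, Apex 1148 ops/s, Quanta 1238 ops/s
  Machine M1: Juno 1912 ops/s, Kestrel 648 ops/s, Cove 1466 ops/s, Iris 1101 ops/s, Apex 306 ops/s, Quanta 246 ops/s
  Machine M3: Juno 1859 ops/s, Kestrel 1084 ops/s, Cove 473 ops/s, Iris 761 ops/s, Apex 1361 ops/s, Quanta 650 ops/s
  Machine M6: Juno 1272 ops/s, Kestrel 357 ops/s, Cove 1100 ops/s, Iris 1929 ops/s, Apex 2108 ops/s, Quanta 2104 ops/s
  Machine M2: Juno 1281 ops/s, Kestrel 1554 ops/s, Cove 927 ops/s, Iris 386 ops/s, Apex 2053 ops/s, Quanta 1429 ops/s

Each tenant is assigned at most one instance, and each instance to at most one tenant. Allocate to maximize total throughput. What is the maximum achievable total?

Maximum total: 11142 ops/s

Optimal: Juno→Machine M1 (1912 ops/s), Kestrel→Machine M3 (1084 ops/s), Cove→Machine M5 (1879 ops/s), Iris→Machine M4 (2110 ops/s), Apex→Machine M2 (2053 ops/s), Quanta→Machine M6 (2104 ops/s) — total 1912+1084+1879+2110+2053+2104 = 11142 ops/s.
Max-entry greedy (repeatedly take the single best remaining cell) gives 10213 ops/s, worse by 929.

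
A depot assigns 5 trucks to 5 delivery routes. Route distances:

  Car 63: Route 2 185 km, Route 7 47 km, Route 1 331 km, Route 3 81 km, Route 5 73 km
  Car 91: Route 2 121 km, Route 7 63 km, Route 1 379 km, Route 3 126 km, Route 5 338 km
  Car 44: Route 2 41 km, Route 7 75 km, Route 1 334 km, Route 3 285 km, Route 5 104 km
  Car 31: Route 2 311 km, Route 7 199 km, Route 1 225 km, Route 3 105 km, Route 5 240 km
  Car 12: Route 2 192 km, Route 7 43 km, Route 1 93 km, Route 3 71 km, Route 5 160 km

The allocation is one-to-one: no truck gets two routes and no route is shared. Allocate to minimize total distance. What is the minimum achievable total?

Treat this as an assignment problem: match each truck to one route.
Optimal: Car 63→Route 5 (73 km), Car 91→Route 7 (63 km), Car 44→Route 2 (41 km), Car 31→Route 3 (105 km), Car 12→Route 1 (93 km) — total 73+63+41+105+93 = 375 km.
Column-greedy (each route in turn goes to its cheapest remaining truck) gives 728 km, worse by 353.
Next-best assignment: Car 63→Route 5, Car 91→Route 2, Car 44→Route 7, Car 31→Route 3, Car 12→Route 1 = 467 km.
Swapping Car 31↔Car 91 (Car 31→Route 7 199 km, Car 91→Route 3 126 km) adds 157.

Min total: 375 km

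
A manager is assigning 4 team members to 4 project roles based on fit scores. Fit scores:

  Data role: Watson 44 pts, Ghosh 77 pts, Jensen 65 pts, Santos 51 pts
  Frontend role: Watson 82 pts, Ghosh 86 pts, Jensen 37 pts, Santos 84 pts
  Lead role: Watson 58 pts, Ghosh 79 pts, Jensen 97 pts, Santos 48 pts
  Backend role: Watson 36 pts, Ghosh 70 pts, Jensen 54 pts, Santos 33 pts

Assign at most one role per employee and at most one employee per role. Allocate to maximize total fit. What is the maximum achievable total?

Optimal: Watson→Frontend role (82 pts), Ghosh→Backend role (70 pts), Jensen→Lead role (97 pts), Santos→Data role (51 pts) — total 82+70+97+51 = 300 pts.
Swapping Ghosh↔Watson (Ghosh→Frontend role 86 pts, Watson→Backend role 36 pts) loses 30.

Max total: 300 pts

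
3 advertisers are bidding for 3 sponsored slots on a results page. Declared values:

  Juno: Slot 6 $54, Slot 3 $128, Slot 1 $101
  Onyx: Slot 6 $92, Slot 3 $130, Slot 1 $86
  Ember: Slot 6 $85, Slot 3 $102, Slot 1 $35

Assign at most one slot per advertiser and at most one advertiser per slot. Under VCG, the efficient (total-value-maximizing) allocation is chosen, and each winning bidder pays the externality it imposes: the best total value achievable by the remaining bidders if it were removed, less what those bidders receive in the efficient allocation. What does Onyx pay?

Onyx pays $27.

Efficient allocation: Juno→Slot 1 ($101), Onyx→Slot 3 ($130), Ember→Slot 6 ($85); total welfare W = $316.
Onyx receives Slot 3 at value $130, so the others get W − 130 = $186.
Without Onyx: best allocation of the remaining 2 bidders over all 3 slots is Juno→Slot 3 ($128), Ember→Slot 6 ($85), total $213.
VCG payment = (others' best without Onyx) − (others' welfare with Onyx) = 213 − 186 = $27.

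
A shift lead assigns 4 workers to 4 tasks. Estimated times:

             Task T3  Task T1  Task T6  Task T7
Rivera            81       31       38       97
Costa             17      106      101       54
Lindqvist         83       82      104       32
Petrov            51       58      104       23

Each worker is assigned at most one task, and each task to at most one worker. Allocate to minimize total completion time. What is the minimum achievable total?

Minimum total: 145 min

Optimal: Rivera→Task T6 (38 min), Costa→Task T3 (17 min), Lindqvist→Task T7 (32 min), Petrov→Task T1 (58 min) — total 38+17+32+58 = 145 min.
Column-greedy (each task in turn goes to its cheapest remaining worker) gives 175 min, worse by 30.
Every other assignment is strictly worse.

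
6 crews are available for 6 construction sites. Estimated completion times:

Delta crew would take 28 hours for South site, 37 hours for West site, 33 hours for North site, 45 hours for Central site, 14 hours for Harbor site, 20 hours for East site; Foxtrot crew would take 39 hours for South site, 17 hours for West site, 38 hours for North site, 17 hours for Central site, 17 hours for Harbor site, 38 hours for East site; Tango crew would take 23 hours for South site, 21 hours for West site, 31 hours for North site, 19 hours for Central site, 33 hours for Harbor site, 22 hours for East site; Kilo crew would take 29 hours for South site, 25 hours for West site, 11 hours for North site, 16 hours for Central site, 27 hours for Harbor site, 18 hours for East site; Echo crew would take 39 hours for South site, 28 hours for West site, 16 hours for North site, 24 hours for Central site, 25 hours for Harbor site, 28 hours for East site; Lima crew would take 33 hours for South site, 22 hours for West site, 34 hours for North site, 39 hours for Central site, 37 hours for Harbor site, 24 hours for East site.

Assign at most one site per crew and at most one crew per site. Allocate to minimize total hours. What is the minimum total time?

Min total: 110 hours

Treat this as an assignment problem: match each crew to one site.
Optimal: Delta crew→Harbor site (14 hours), Foxtrot crew→West site (17 hours), Tango crew→South site (23 hours), Kilo crew→Central site (16 hours), Echo crew→North site (16 hours), Lima crew→East site (24 hours) — total 14+17+23+16+16+24 = 110 hours.
Row-greedy (each crew in turn takes its cheapest remaining site) gives 122 hours, worse by 12.
No other one-to-one assignment undercuts 110 hours.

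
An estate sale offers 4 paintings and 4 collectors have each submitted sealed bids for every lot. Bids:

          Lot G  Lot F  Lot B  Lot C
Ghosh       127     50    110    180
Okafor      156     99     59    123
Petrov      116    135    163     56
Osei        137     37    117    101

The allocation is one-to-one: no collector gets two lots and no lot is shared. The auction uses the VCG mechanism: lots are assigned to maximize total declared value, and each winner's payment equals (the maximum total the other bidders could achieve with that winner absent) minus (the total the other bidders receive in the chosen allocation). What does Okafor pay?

Okafor pays $48.

Efficient allocation: Ghosh→Lot C ($180), Okafor→Lot G ($156), Petrov→Lot F ($135), Osei→Lot B ($117); total welfare W = $588.
Okafor receives Lot G at value $156, so the others get W − 156 = $432.
Without Okafor: best allocation of the remaining 3 bidders over all 4 lots is Ghosh→Lot C ($180), Petrov→Lot B ($163), Osei→Lot G ($137), total $480.
VCG payment = (others' best without Okafor) − (others' welfare with Okafor) = 480 − 432 = $48.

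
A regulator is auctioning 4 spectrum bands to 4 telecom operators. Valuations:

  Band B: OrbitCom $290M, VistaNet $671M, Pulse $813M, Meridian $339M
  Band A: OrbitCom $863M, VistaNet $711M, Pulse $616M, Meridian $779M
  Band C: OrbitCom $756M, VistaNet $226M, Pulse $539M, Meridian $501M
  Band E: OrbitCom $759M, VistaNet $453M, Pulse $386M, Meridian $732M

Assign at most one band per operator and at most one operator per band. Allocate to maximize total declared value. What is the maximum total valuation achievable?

Maximum total: $3012M

Optimal: OrbitCom→Band C ($756M), VistaNet→Band A ($711M), Pulse→Band B ($813M), Meridian→Band E ($732M) — total 756+711+813+732 = $3012M.
Max-entry greedy (repeatedly take the single best remaining cell) gives $2634M, worse by 378.
Next-best assignment: OrbitCom→Band A, VistaNet→Band B, Pulse→Band C, Meridian→Band E = $2805M.
Swapping OrbitCom↔VistaNet (OrbitCom→Band A $863M, VistaNet→Band C $226M) loses 378.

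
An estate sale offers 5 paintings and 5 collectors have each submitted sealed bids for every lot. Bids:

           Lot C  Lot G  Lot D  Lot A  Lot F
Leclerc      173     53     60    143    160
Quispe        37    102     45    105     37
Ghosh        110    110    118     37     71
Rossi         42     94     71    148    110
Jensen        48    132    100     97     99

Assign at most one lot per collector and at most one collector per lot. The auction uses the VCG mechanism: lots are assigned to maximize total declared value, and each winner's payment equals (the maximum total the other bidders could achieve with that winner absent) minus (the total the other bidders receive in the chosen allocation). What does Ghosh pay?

Efficient allocation: Leclerc→Lot C ($173), Quispe→Lot G ($102), Ghosh→Lot D ($118), Rossi→Lot A ($148), Jensen→Lot F ($99); total welfare W = $640.
Ghosh receives Lot D at value $118, so the others get W − 118 = $522.
Without Ghosh: best allocation of the remaining 4 bidders over all 5 lots is Leclerc→Lot C ($173), Quispe→Lot G ($102), Rossi→Lot A ($148), Jensen→Lot D ($100), total $523.
VCG payment = (others' best without Ghosh) − (others' welfare with Ghosh) = 523 − 522 = $1.

Ghosh pays $1.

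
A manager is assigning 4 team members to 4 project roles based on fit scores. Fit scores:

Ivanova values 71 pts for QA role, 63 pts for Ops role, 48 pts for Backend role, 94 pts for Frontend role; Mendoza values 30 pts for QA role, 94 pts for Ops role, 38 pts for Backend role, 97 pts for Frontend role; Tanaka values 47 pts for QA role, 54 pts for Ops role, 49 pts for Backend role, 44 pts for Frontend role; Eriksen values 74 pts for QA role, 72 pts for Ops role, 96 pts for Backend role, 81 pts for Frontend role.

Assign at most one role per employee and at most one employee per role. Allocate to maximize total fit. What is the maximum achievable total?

Max total: 331 pts

Optimal: Ivanova→Frontend role (94 pts), Mendoza→Ops role (94 pts), Tanaka→QA role (47 pts), Eriksen→Backend role (96 pts) — total 94+94+47+96 = 331 pts.
Column-greedy (each role in turn goes to its best remaining employee) gives 311 pts, worse by 20.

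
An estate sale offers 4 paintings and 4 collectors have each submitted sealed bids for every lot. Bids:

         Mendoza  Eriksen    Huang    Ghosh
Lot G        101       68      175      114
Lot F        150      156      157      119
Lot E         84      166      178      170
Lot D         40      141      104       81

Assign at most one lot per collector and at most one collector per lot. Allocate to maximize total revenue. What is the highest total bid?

Optimal: Mendoza→Lot F ($150), Eriksen→Lot D ($141), Huang→Lot G ($175), Ghosh→Lot E ($170) — total 150+141+175+170 = $636.
Row-greedy (each collector in turn takes its best remaining lot) gives $572, worse by 64.
Every other assignment is strictly worse.

Max total: $636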